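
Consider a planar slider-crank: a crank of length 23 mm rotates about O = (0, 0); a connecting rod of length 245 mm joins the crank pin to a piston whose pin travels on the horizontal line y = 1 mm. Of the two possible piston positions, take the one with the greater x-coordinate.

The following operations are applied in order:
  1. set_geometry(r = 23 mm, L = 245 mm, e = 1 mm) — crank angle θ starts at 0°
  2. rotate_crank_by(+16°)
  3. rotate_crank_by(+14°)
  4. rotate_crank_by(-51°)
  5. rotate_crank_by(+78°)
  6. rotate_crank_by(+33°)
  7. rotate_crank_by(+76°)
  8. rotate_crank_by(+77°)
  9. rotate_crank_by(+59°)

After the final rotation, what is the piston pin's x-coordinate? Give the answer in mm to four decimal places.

set_geometry: r = 23 mm, L = 245 mm, e = 1 mm; θ ← 0°
rotate_crank_by(+16°): θ ← 0° +16° = 16°
rotate_crank_by(+14°): θ ← 16° +14° = 30°
rotate_crank_by(-51°): θ ← 30° -51° = -21°
rotate_crank_by(+78°): θ ← -21° +78° = 57°
rotate_crank_by(+33°): θ ← 57° +33° = 90°
rotate_crank_by(+76°): θ ← 90° +76° = 166°
rotate_crank_by(+77°): θ ← 166° +77° = 243°
rotate_crank_by(+59°): θ ← 243° +59° = 302°
crank pin P = (r cos θ, r sin θ) = (12.188143, -19.505106)
h = r sin θ − e = -19.505106 − 1 = -20.505106
x = r cos θ + √(L² − h²) = 12.188143 + √(60025.0 − 420.4594) = 12.188143 + 244.140412 = 256.328555

256.3286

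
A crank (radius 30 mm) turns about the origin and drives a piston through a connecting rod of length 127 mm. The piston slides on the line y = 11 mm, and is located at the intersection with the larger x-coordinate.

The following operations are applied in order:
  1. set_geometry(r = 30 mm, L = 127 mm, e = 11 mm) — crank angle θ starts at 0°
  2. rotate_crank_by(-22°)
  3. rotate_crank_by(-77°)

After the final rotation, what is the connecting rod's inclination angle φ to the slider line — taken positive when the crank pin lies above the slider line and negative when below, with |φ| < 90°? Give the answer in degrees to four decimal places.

-18.6585

set_geometry: r = 30 mm, L = 127 mm, e = 11 mm; θ ← 0°
rotate_crank_by(-22°): θ ← 0° -22° = -22°
rotate_crank_by(-77°): θ ← -22° -77° = -99°
crank pin P = (r cos θ, r sin θ) = (-4.693034, -29.630650)
h = r sin θ − e = -29.630650 − 11 = -40.630650
sin φ = h / L = -40.630650 / 127 = -0.31992638
φ = arcsin(-0.31992638) = -18.658473°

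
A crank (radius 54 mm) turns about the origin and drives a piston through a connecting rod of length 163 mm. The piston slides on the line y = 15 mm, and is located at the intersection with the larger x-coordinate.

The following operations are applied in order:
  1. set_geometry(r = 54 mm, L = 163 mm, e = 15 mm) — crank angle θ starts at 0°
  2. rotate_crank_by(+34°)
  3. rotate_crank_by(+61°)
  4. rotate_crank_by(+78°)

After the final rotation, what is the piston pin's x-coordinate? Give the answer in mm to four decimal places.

set_geometry: r = 54 mm, L = 163 mm, e = 15 mm; θ ← 0°
rotate_crank_by(+34°): θ ← 0° +34° = 34°
rotate_crank_by(+61°): θ ← 34° +61° = 95°
rotate_crank_by(+78°): θ ← 95° +78° = 173°
crank pin P = (r cos θ, r sin θ) = (-53.597492, 6.580945)
h = r sin θ − e = 6.580945 − 15 = -8.419055
x = r cos θ + √(L² − h²) = -53.597492 + √(26569.0 − 70.8805) = -53.597492 + 162.782430 = 109.184938

109.1849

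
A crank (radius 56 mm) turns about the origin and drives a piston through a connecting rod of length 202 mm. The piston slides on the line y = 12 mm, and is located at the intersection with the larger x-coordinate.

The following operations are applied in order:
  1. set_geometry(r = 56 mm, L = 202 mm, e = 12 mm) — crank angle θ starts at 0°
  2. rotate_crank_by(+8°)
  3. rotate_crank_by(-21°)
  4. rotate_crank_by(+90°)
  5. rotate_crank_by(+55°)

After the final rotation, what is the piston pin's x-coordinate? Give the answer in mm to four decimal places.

162.3458

set_geometry: r = 56 mm, L = 202 mm, e = 12 mm; θ ← 0°
rotate_crank_by(+8°): θ ← 0° +8° = 8°
rotate_crank_by(-21°): θ ← 8° -21° = -13°
rotate_crank_by(+90°): θ ← -13° +90° = 77°
rotate_crank_by(+55°): θ ← 77° +55° = 132°
crank pin P = (r cos θ, r sin θ) = (-37.471314, 41.616110)
h = r sin θ − e = 41.616110 − 12 = 29.616110
x = r cos θ + √(L² − h²) = -37.471314 + √(40804.0 − 877.1140) = -37.471314 + 199.817131 = 162.345817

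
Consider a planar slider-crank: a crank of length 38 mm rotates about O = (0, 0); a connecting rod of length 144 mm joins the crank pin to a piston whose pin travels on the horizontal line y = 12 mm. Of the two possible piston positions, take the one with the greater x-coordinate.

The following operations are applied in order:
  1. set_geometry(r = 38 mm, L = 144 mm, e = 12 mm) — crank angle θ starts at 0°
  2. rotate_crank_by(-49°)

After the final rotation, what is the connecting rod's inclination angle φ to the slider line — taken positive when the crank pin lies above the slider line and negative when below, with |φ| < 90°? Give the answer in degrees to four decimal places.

set_geometry: r = 38 mm, L = 144 mm, e = 12 mm; θ ← 0°
rotate_crank_by(-49°): θ ← 0° -49° = -49°
crank pin P = (r cos θ, r sin θ) = (24.930243, -28.678964)
h = r sin θ − e = -28.678964 − 12 = -40.678964
sin φ = h / L = -40.678964 / 144 = -0.28249281
φ = arcsin(-0.28249281) = -16.409040°

-16.4090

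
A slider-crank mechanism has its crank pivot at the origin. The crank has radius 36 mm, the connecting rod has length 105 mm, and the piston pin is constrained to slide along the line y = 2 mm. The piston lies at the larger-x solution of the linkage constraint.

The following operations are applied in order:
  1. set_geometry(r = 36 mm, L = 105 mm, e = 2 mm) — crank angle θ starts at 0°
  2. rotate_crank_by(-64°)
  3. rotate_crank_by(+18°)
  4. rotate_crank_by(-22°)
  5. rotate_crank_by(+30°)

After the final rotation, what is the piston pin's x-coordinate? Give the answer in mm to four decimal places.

130.5501

set_geometry: r = 36 mm, L = 105 mm, e = 2 mm; θ ← 0°
rotate_crank_by(-64°): θ ← 0° -64° = -64°
rotate_crank_by(+18°): θ ← -64° +18° = -46°
rotate_crank_by(-22°): θ ← -46° -22° = -68°
rotate_crank_by(+30°): θ ← -68° +30° = -38°
crank pin P = (r cos θ, r sin θ) = (28.368387, -22.163813)
h = r sin θ − e = -22.163813 − 2 = -24.163813
x = r cos θ + √(L² − h²) = 28.368387 + √(11025.0 − 583.8899) = 28.368387 + 102.181751 = 130.550138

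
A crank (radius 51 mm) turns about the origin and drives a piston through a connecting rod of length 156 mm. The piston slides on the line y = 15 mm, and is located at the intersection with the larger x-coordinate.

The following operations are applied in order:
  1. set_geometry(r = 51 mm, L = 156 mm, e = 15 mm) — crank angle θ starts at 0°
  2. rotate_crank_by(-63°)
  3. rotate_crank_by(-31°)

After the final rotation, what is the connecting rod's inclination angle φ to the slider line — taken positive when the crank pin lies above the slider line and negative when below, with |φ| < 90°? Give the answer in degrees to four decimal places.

-24.9787

set_geometry: r = 51 mm, L = 156 mm, e = 15 mm; θ ← 0°
rotate_crank_by(-63°): θ ← 0° -63° = -63°
rotate_crank_by(-31°): θ ← -63° -31° = -94°
crank pin P = (r cos θ, r sin θ) = (-3.557580, -50.875767)
h = r sin θ − e = -50.875767 − 15 = -65.875767
sin φ = h / L = -65.875767 / 156 = -0.42228055
φ = arcsin(-0.42228055) = -24.978652°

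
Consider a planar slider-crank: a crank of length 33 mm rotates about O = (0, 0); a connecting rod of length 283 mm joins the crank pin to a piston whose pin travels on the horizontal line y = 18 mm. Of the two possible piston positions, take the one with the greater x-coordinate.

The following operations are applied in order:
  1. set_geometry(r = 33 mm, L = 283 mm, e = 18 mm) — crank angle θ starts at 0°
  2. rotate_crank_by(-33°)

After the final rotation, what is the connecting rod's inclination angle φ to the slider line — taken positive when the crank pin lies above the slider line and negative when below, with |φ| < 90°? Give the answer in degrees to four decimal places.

-7.3028

set_geometry: r = 33 mm, L = 283 mm, e = 18 mm; θ ← 0°
rotate_crank_by(-33°): θ ← 0° -33° = -33°
crank pin P = (r cos θ, r sin θ) = (27.676129, -17.973088)
h = r sin θ − e = -17.973088 − 18 = -35.973088
sin φ = h / L = -35.973088 / 283 = -0.12711339
φ = arcsin(-0.12711339) = -7.302818°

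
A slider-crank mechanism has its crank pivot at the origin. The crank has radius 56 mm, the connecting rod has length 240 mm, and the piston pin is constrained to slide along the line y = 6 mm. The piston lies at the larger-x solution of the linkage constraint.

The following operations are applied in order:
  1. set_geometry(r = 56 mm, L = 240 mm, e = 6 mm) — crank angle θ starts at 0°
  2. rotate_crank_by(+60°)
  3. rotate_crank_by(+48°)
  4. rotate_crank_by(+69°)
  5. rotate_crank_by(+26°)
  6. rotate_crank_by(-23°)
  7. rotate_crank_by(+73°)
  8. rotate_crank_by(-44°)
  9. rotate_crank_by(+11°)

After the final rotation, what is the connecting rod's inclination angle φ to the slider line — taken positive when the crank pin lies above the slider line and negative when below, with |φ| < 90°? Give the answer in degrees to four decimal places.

set_geometry: r = 56 mm, L = 240 mm, e = 6 mm; θ ← 0°
rotate_crank_by(+60°): θ ← 0° +60° = 60°
rotate_crank_by(+48°): θ ← 60° +48° = 108°
rotate_crank_by(+69°): θ ← 108° +69° = 177°
rotate_crank_by(+26°): θ ← 177° +26° = 203°
rotate_crank_by(-23°): θ ← 203° -23° = 180°
rotate_crank_by(+73°): θ ← 180° +73° = 253°
rotate_crank_by(-44°): θ ← 253° -44° = 209°
rotate_crank_by(+11°): θ ← 209° +11° = 220°
crank pin P = (r cos θ, r sin θ) = (-42.898489, -35.996106)
h = r sin θ − e = -35.996106 − 6 = -41.996106
sin φ = h / L = -41.996106 / 240 = -0.17498378
φ = arcsin(-0.17498378) = -10.077714°

-10.0777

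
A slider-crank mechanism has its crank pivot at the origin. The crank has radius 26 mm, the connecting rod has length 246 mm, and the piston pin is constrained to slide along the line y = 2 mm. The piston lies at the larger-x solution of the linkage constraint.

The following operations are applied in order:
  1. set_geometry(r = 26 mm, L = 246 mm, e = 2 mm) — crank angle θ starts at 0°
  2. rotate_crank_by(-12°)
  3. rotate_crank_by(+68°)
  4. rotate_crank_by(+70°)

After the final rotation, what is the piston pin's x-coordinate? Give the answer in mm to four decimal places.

set_geometry: r = 26 mm, L = 246 mm, e = 2 mm; θ ← 0°
rotate_crank_by(-12°): θ ← 0° -12° = -12°
rotate_crank_by(+68°): θ ← -12° +68° = 56°
rotate_crank_by(+70°): θ ← 56° +70° = 126°
crank pin P = (r cos θ, r sin θ) = (-15.282417, 21.034442)
h = r sin θ − e = 21.034442 − 2 = 19.034442
x = r cos θ + √(L² − h²) = -15.282417 + √(60516.0 − 362.3100) = -15.282417 + 245.262492 = 229.980076

229.9801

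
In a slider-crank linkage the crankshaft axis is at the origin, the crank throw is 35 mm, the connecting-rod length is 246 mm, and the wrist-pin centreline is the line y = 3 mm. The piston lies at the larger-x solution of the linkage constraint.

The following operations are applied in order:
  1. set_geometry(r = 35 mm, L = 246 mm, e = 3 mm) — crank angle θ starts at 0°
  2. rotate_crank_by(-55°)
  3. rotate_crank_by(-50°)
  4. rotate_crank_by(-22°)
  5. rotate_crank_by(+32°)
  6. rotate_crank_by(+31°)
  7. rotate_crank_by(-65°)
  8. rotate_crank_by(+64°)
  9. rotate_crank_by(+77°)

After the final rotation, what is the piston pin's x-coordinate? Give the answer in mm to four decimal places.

set_geometry: r = 35 mm, L = 246 mm, e = 3 mm; θ ← 0°
rotate_crank_by(-55°): θ ← 0° -55° = -55°
rotate_crank_by(-50°): θ ← -55° -50° = -105°
rotate_crank_by(-22°): θ ← -105° -22° = -127°
rotate_crank_by(+32°): θ ← -127° +32° = -95°
rotate_crank_by(+31°): θ ← -95° +31° = -64°
rotate_crank_by(-65°): θ ← -64° -65° = -129°
rotate_crank_by(+64°): θ ← -129° +64° = -65°
rotate_crank_by(+77°): θ ← -65° +77° = 12°
crank pin P = (r cos θ, r sin θ) = (34.235166, 7.276909)
h = r sin θ − e = 7.276909 − 3 = 4.276909
x = r cos θ + √(L² − h²) = 34.235166 + √(60516.0 − 18.2920) = 34.235166 + 245.962818 = 280.197984

280.1980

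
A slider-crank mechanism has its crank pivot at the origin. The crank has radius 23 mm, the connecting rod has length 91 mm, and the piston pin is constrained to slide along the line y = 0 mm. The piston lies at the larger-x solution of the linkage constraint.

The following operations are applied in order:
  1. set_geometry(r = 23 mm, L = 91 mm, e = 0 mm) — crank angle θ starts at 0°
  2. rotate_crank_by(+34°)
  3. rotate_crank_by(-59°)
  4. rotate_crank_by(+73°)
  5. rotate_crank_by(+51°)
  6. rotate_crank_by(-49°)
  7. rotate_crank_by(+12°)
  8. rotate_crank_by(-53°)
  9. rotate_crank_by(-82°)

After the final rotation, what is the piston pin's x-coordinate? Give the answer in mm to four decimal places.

95.0264

set_geometry: r = 23 mm, L = 91 mm, e = 0 mm; θ ← 0°
rotate_crank_by(+34°): θ ← 0° +34° = 34°
rotate_crank_by(-59°): θ ← 34° -59° = -25°
rotate_crank_by(+73°): θ ← -25° +73° = 48°
rotate_crank_by(+51°): θ ← 48° +51° = 99°
rotate_crank_by(-49°): θ ← 99° -49° = 50°
rotate_crank_by(+12°): θ ← 50° +12° = 62°
rotate_crank_by(-53°): θ ← 62° -53° = 9°
rotate_crank_by(-82°): θ ← 9° -82° = -73°
crank pin P = (r cos θ, r sin θ) = (6.724549, -21.995009)
h = r sin θ − e = -21.995009 − 0 = -21.995009
x = r cos θ + √(L² − h²) = 6.724549 + √(8281.0 − 483.7804) = 6.724549 + 88.301866 = 95.026415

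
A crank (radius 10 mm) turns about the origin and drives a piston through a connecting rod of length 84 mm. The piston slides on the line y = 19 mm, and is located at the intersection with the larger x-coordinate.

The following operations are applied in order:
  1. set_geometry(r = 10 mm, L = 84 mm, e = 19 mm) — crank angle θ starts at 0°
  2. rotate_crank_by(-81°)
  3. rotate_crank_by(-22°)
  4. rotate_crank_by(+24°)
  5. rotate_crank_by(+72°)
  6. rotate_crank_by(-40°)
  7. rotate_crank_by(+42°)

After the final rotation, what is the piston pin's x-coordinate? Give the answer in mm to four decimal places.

set_geometry: r = 10 mm, L = 84 mm, e = 19 mm; θ ← 0°
rotate_crank_by(-81°): θ ← 0° -81° = -81°
rotate_crank_by(-22°): θ ← -81° -22° = -103°
rotate_crank_by(+24°): θ ← -103° +24° = -79°
rotate_crank_by(+72°): θ ← -79° +72° = -7°
rotate_crank_by(-40°): θ ← -7° -40° = -47°
rotate_crank_by(+42°): θ ← -47° +42° = -5°
crank pin P = (r cos θ, r sin θ) = (9.961947, -0.871557)
h = r sin θ − e = -0.871557 − 19 = -19.871557
x = r cos θ + √(L² − h²) = 9.961947 + √(7056.0 − 394.8788) = 9.961947 + 81.615692 = 91.577639

91.5776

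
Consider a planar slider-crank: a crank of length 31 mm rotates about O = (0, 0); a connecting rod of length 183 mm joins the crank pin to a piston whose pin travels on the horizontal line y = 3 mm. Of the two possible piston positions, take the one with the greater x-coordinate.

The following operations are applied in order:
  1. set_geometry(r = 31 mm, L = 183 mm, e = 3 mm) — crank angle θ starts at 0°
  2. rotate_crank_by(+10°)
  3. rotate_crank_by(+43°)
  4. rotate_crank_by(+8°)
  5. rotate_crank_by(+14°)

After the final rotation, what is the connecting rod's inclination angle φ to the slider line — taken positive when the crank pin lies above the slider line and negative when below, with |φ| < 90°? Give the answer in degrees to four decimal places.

set_geometry: r = 31 mm, L = 183 mm, e = 3 mm; θ ← 0°
rotate_crank_by(+10°): θ ← 0° +10° = 10°
rotate_crank_by(+43°): θ ← 10° +43° = 53°
rotate_crank_by(+8°): θ ← 53° +8° = 61°
rotate_crank_by(+14°): θ ← 61° +14° = 75°
crank pin P = (r cos θ, r sin θ) = (8.023390, 29.943701)
h = r sin θ − e = 29.943701 − 3 = 26.943701
sin φ = h / L = 26.943701 / 183 = 0.14723334
φ = arcsin(0.14723334) = 8.466628°

8.4666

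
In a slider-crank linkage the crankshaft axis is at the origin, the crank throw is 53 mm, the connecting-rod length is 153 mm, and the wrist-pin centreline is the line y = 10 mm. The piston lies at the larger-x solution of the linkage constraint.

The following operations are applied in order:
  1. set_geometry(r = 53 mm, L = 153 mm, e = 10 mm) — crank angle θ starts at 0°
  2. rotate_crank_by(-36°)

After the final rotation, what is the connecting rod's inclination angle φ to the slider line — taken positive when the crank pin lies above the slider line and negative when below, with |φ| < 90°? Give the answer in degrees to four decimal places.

set_geometry: r = 53 mm, L = 153 mm, e = 10 mm; θ ← 0°
rotate_crank_by(-36°): θ ← 0° -36° = -36°
crank pin P = (r cos θ, r sin θ) = (42.877901, -31.152618)
h = r sin θ − e = -31.152618 − 10 = -41.152618
sin φ = h / L = -41.152618 / 153 = -0.26897136
φ = arcsin(-0.26897136) = -15.603066°

-15.6031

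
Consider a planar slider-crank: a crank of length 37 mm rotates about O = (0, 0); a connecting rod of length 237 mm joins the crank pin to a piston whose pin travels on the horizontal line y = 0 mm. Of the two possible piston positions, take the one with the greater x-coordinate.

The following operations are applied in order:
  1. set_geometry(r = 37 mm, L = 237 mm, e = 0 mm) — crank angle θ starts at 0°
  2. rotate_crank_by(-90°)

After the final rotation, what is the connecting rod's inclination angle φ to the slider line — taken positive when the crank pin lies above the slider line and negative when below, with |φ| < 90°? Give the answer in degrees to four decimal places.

-8.9817

set_geometry: r = 37 mm, L = 237 mm, e = 0 mm; θ ← 0°
rotate_crank_by(-90°): θ ← 0° -90° = -90°
crank pin P = (r cos θ, r sin θ) = (0.000000, -37.000000)
h = r sin θ − e = -37.000000 − 0 = -37.000000
sin φ = h / L = -37.000000 / 237 = -0.15611814
φ = arcsin(-0.15611814) = -8.981651°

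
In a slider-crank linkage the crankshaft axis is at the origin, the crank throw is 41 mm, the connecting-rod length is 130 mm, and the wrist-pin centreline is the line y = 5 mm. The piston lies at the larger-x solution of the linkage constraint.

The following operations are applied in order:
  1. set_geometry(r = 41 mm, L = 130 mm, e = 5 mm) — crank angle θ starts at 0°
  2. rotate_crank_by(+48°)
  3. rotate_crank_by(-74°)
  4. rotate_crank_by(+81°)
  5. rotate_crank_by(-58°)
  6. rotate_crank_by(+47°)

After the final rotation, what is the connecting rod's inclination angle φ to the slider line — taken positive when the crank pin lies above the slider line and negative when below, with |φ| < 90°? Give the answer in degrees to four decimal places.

10.4061

set_geometry: r = 41 mm, L = 130 mm, e = 5 mm; θ ← 0°
rotate_crank_by(+48°): θ ← 0° +48° = 48°
rotate_crank_by(-74°): θ ← 48° -74° = -26°
rotate_crank_by(+81°): θ ← -26° +81° = 55°
rotate_crank_by(-58°): θ ← 55° -58° = -3°
rotate_crank_by(+47°): θ ← -3° +47° = 44°
crank pin P = (r cos θ, r sin θ) = (29.492932, 28.480993)
h = r sin θ − e = 28.480993 − 5 = 23.480993
sin φ = h / L = 23.480993 / 130 = 0.18062302
φ = arcsin(0.18062302) = 10.406051°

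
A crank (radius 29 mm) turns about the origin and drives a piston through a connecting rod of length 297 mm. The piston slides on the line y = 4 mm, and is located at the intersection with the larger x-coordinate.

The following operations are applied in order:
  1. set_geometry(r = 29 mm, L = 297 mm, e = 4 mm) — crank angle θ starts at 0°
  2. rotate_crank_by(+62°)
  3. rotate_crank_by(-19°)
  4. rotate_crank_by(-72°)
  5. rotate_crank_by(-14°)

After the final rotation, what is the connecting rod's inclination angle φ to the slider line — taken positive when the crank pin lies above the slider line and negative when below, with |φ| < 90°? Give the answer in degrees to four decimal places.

-4.5920

set_geometry: r = 29 mm, L = 297 mm, e = 4 mm; θ ← 0°
rotate_crank_by(+62°): θ ← 0° +62° = 62°
rotate_crank_by(-19°): θ ← 62° -19° = 43°
rotate_crank_by(-72°): θ ← 43° -72° = -29°
rotate_crank_by(-14°): θ ← -29° -14° = -43°
crank pin P = (r cos θ, r sin θ) = (21.209257, -19.777952)
h = r sin θ − e = -19.777952 − 4 = -23.777952
sin φ = h / L = -23.777952 / 297 = -0.08006045
φ = arcsin(-0.08006045) = -4.592040°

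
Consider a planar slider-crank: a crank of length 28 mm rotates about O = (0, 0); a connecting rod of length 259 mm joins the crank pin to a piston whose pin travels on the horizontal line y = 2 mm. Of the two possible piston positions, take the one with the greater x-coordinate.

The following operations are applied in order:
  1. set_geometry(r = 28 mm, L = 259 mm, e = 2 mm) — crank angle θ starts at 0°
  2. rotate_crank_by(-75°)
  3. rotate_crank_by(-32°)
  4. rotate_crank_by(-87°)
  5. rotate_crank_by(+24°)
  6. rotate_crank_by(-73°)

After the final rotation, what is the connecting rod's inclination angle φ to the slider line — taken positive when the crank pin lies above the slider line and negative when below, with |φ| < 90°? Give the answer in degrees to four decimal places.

5.0832

set_geometry: r = 28 mm, L = 259 mm, e = 2 mm; θ ← 0°
rotate_crank_by(-75°): θ ← 0° -75° = -75°
rotate_crank_by(-32°): θ ← -75° -32° = -107°
rotate_crank_by(-87°): θ ← -107° -87° = -194°
rotate_crank_by(+24°): θ ← -194° +24° = -170°
rotate_crank_by(-73°): θ ← -170° -73° = -243°
crank pin P = (r cos θ, r sin θ) = (-12.711734, 24.948183)
h = r sin θ − e = 24.948183 − 2 = 22.948183
sin φ = h / L = 22.948183 / 259 = 0.08860302
φ = arcsin(0.08860302) = 5.083245°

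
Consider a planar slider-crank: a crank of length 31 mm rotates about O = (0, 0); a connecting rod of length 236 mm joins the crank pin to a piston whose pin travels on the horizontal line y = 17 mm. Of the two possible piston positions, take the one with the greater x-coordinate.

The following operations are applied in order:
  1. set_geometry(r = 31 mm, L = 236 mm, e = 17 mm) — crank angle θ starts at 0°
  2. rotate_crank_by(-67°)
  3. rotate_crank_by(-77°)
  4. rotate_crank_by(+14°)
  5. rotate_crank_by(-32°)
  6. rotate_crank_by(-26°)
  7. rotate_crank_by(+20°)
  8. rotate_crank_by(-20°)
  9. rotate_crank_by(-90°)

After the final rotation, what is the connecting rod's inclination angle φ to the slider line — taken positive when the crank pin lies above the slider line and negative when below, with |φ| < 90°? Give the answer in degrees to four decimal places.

set_geometry: r = 31 mm, L = 236 mm, e = 17 mm; θ ← 0°
rotate_crank_by(-67°): θ ← 0° -67° = -67°
rotate_crank_by(-77°): θ ← -67° -77° = -144°
rotate_crank_by(+14°): θ ← -144° +14° = -130°
rotate_crank_by(-32°): θ ← -130° -32° = -162°
rotate_crank_by(-26°): θ ← -162° -26° = -188°
rotate_crank_by(+20°): θ ← -188° +20° = -168°
rotate_crank_by(-20°): θ ← -168° -20° = -188°
rotate_crank_by(-90°): θ ← -188° -90° = -278°
crank pin P = (r cos θ, r sin θ) = (4.314366, 30.698310)
h = r sin θ − e = 30.698310 − 17 = 13.698310
sin φ = h / L = 13.698310 / 236 = 0.05804369
φ = arcsin(0.05804369) = 3.327529°

3.3275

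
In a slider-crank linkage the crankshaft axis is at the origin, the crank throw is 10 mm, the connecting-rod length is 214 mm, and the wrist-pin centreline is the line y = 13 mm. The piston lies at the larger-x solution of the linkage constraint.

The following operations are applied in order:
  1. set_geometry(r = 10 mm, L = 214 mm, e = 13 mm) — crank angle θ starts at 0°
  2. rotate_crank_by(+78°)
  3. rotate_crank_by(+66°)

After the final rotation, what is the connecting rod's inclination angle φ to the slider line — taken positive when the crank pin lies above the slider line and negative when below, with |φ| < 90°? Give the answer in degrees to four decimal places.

set_geometry: r = 10 mm, L = 214 mm, e = 13 mm; θ ← 0°
rotate_crank_by(+78°): θ ← 0° +78° = 78°
rotate_crank_by(+66°): θ ← 78° +66° = 144°
crank pin P = (r cos θ, r sin θ) = (-8.090170, 5.877853)
h = r sin θ − e = 5.877853 − 13 = -7.122147
sin φ = h / L = -7.122147 / 214 = -0.03328106
φ = arcsin(-0.03328106) = -1.907217°

-1.9072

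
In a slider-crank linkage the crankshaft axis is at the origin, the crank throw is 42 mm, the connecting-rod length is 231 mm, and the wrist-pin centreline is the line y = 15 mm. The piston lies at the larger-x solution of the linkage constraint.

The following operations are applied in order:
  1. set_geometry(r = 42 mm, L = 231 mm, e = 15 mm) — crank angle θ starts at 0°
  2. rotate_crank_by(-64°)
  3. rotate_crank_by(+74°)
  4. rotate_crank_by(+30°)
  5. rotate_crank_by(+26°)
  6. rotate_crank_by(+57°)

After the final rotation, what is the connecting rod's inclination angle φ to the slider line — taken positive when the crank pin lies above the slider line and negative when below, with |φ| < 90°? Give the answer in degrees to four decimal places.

set_geometry: r = 42 mm, L = 231 mm, e = 15 mm; θ ← 0°
rotate_crank_by(-64°): θ ← 0° -64° = -64°
rotate_crank_by(+74°): θ ← -64° +74° = 10°
rotate_crank_by(+30°): θ ← 10° +30° = 40°
rotate_crank_by(+26°): θ ← 40° +26° = 66°
rotate_crank_by(+57°): θ ← 66° +57° = 123°
crank pin P = (r cos θ, r sin θ) = (-22.874839, 35.224164)
h = r sin θ − e = 35.224164 − 15 = 20.224164
sin φ = h / L = 20.224164 / 231 = 0.08755049
φ = arcsin(0.08755049) = 5.022704°

5.0227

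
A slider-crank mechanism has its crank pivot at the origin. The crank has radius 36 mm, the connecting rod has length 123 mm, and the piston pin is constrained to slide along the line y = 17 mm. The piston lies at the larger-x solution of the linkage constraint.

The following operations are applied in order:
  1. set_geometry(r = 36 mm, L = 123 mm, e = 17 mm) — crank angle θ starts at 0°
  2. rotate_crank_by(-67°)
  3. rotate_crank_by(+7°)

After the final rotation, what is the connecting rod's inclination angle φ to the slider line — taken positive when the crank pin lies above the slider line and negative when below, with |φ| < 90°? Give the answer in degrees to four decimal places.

-23.0592

set_geometry: r = 36 mm, L = 123 mm, e = 17 mm; θ ← 0°
rotate_crank_by(-67°): θ ← 0° -67° = -67°
rotate_crank_by(+7°): θ ← -67° +7° = -60°
crank pin P = (r cos θ, r sin θ) = (18.000000, -31.176915)
h = r sin θ − e = -31.176915 − 17 = -48.176915
sin φ = h / L = -48.176915 / 123 = -0.39168223
φ = arcsin(-0.39168223) = -23.059213°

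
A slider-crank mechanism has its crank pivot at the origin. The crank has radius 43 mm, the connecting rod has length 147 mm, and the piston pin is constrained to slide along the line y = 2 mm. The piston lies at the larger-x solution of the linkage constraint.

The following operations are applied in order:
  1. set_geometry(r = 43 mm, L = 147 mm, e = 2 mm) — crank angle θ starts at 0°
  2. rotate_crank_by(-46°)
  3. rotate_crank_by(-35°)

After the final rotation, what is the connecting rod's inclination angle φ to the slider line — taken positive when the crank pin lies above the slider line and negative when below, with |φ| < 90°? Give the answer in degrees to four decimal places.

-17.6091

set_geometry: r = 43 mm, L = 147 mm, e = 2 mm; θ ← 0°
rotate_crank_by(-46°): θ ← 0° -46° = -46°
rotate_crank_by(-35°): θ ← -46° -35° = -81°
crank pin P = (r cos θ, r sin θ) = (6.726682, -42.470599)
h = r sin θ − e = -42.470599 − 2 = -44.470599
sin φ = h / L = -44.470599 / 147 = -0.30252108
φ = arcsin(-0.30252108) = -17.609088°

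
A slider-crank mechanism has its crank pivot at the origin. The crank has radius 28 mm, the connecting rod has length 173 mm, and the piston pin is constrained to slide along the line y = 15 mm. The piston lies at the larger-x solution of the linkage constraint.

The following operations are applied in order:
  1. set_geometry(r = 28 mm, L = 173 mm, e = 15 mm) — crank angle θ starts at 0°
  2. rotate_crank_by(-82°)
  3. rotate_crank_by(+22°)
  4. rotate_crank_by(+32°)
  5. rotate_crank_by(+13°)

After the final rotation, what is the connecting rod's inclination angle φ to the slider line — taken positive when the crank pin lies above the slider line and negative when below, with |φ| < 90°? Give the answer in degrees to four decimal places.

set_geometry: r = 28 mm, L = 173 mm, e = 15 mm; θ ← 0°
rotate_crank_by(-82°): θ ← 0° -82° = -82°
rotate_crank_by(+22°): θ ← -82° +22° = -60°
rotate_crank_by(+32°): θ ← -60° +32° = -28°
rotate_crank_by(+13°): θ ← -28° +13° = -15°
crank pin P = (r cos θ, r sin θ) = (27.045923, -7.246933)
h = r sin θ − e = -7.246933 − 15 = -22.246933
sin φ = h / L = -22.246933 / 173 = -0.12859499
φ = arcsin(-0.12859499) = -7.388410°

-7.3884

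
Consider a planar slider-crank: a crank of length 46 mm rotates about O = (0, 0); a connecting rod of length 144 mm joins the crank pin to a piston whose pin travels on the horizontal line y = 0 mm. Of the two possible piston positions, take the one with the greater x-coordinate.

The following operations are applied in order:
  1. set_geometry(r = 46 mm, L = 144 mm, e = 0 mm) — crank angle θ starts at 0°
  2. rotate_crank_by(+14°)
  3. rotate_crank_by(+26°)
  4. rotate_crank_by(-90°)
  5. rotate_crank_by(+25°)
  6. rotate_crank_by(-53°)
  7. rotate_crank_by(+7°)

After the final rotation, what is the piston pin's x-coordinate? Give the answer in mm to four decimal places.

152.2506

set_geometry: r = 46 mm, L = 144 mm, e = 0 mm; θ ← 0°
rotate_crank_by(+14°): θ ← 0° +14° = 14°
rotate_crank_by(+26°): θ ← 14° +26° = 40°
rotate_crank_by(-90°): θ ← 40° -90° = -50°
rotate_crank_by(+25°): θ ← -50° +25° = -25°
rotate_crank_by(-53°): θ ← -25° -53° = -78°
rotate_crank_by(+7°): θ ← -78° +7° = -71°
crank pin P = (r cos θ, r sin θ) = (14.976135, -43.493854)
h = r sin θ − e = -43.493854 − 0 = -43.493854
x = r cos θ + √(L² − h²) = 14.976135 + √(20736.0 − 1891.7154) = 14.976135 + 137.274486 = 152.250622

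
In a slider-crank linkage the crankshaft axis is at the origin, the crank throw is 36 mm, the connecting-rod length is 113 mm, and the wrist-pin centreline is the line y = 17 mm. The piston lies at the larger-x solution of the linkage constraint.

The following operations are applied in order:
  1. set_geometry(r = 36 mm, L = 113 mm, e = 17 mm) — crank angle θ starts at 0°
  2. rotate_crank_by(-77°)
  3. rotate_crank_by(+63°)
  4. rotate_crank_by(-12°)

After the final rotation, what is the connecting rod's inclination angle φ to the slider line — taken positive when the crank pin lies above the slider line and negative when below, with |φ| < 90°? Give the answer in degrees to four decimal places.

set_geometry: r = 36 mm, L = 113 mm, e = 17 mm; θ ← 0°
rotate_crank_by(-77°): θ ← 0° -77° = -77°
rotate_crank_by(+63°): θ ← -77° +63° = -14°
rotate_crank_by(-12°): θ ← -14° -12° = -26°
crank pin P = (r cos θ, r sin θ) = (32.356586, -15.781361)
h = r sin θ − e = -15.781361 − 17 = -32.781361
sin φ = h / L = -32.781361 / 113 = -0.29010054
φ = arcsin(-0.29010054) = -16.863975°

-16.8640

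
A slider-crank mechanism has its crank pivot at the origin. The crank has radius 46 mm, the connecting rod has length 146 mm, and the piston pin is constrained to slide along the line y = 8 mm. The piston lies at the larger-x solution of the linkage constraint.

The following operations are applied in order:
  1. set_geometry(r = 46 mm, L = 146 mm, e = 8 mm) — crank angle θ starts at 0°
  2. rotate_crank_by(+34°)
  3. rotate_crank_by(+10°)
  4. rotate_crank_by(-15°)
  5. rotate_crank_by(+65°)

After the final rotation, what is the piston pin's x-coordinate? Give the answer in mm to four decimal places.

137.7894

set_geometry: r = 46 mm, L = 146 mm, e = 8 mm; θ ← 0°
rotate_crank_by(+34°): θ ← 0° +34° = 34°
rotate_crank_by(+10°): θ ← 34° +10° = 44°
rotate_crank_by(-15°): θ ← 44° -15° = 29°
rotate_crank_by(+65°): θ ← 29° +65° = 94°
crank pin P = (r cos θ, r sin θ) = (-3.208798, 45.887946)
h = r sin θ − e = 45.887946 − 8 = 37.887946
x = r cos θ + √(L² − h²) = -3.208798 + √(21316.0 − 1435.4965) = -3.208798 + 140.998239 = 137.789442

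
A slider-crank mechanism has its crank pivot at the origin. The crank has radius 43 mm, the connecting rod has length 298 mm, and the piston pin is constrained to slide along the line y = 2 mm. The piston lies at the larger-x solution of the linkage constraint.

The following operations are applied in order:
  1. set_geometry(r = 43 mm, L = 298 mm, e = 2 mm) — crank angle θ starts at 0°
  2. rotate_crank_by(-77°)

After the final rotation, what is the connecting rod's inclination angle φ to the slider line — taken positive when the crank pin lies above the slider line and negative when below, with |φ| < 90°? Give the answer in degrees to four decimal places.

-8.4710

set_geometry: r = 43 mm, L = 298 mm, e = 2 mm; θ ← 0°
rotate_crank_by(-77°): θ ← 0° -77° = -77°
crank pin P = (r cos θ, r sin θ) = (9.672895, -41.897913)
h = r sin θ − e = -41.897913 − 2 = -43.897913
sin φ = h / L = -43.897913 / 298 = -0.14730843
φ = arcsin(-0.14730843) = -8.470978°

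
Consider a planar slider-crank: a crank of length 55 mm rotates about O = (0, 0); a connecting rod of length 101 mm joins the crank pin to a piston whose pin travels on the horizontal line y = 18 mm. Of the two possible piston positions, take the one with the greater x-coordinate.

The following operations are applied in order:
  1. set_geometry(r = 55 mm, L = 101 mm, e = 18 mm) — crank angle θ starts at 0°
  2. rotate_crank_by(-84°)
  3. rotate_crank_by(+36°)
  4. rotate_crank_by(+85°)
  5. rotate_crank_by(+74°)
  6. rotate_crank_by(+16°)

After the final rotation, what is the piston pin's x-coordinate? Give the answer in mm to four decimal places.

64.5162

set_geometry: r = 55 mm, L = 101 mm, e = 18 mm; θ ← 0°
rotate_crank_by(-84°): θ ← 0° -84° = -84°
rotate_crank_by(+36°): θ ← -84° +36° = -48°
rotate_crank_by(+85°): θ ← -48° +85° = 37°
rotate_crank_by(+74°): θ ← 37° +74° = 111°
rotate_crank_by(+16°): θ ← 111° +16° = 127°
crank pin P = (r cos θ, r sin θ) = (-33.099826, 43.924953)
h = r sin θ − e = 43.924953 − 18 = 25.924953
x = r cos θ + √(L² − h²) = -33.099826 + √(10201.0 − 672.1032) = -33.099826 + 97.616068 = 64.516242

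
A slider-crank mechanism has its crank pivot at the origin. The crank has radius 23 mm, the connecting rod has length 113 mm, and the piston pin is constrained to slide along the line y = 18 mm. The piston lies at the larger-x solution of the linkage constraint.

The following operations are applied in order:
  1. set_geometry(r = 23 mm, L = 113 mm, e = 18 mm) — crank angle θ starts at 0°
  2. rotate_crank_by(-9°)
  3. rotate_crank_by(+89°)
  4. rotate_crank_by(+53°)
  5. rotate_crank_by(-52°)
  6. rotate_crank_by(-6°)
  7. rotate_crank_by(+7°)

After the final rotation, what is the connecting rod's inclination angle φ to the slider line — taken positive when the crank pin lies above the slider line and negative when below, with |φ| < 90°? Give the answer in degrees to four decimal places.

set_geometry: r = 23 mm, L = 113 mm, e = 18 mm; θ ← 0°
rotate_crank_by(-9°): θ ← 0° -9° = -9°
rotate_crank_by(+89°): θ ← -9° +89° = 80°
rotate_crank_by(+53°): θ ← 80° +53° = 133°
rotate_crank_by(-52°): θ ← 133° -52° = 81°
rotate_crank_by(-6°): θ ← 81° -6° = 75°
rotate_crank_by(+7°): θ ← 75° +7° = 82°
crank pin P = (r cos θ, r sin θ) = (3.200981, 22.776166)
h = r sin θ − e = 22.776166 − 18 = 4.776166
sin φ = h / L = 4.776166 / 113 = 0.04226695
φ = arcsin(0.04226695) = 2.422440°

2.4224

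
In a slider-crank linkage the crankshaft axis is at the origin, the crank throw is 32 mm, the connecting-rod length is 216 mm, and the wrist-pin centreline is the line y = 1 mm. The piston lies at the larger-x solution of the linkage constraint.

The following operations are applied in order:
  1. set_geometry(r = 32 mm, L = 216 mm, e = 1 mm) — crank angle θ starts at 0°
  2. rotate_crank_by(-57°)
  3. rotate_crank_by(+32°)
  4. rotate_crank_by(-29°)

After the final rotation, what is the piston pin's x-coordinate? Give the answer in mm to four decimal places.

set_geometry: r = 32 mm, L = 216 mm, e = 1 mm; θ ← 0°
rotate_crank_by(-57°): θ ← 0° -57° = -57°
rotate_crank_by(+32°): θ ← -57° +32° = -25°
rotate_crank_by(-29°): θ ← -25° -29° = -54°
crank pin P = (r cos θ, r sin θ) = (18.809128, -25.888544)
h = r sin θ − e = -25.888544 − 1 = -26.888544
x = r cos θ + √(L² − h²) = 18.809128 + √(46656.0 − 722.9938) = 18.809128 + 214.319869 = 233.128997

233.1290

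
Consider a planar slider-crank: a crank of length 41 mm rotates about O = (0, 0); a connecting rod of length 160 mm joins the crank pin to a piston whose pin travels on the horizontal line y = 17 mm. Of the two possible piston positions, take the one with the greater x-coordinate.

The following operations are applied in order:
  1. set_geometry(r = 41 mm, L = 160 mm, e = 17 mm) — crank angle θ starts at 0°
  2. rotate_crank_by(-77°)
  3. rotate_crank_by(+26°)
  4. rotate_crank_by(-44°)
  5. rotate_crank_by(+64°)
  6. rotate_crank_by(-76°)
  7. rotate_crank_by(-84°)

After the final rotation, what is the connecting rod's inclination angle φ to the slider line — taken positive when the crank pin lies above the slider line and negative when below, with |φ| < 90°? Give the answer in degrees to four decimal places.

set_geometry: r = 41 mm, L = 160 mm, e = 17 mm; θ ← 0°
rotate_crank_by(-77°): θ ← 0° -77° = -77°
rotate_crank_by(+26°): θ ← -77° +26° = -51°
rotate_crank_by(-44°): θ ← -51° -44° = -95°
rotate_crank_by(+64°): θ ← -95° +64° = -31°
rotate_crank_by(-76°): θ ← -31° -76° = -107°
rotate_crank_by(-84°): θ ← -107° -84° = -191°
crank pin P = (r cos θ, r sin θ) = (-40.246715, 7.823169)
h = r sin θ − e = 7.823169 − 17 = -9.176831
sin φ = h / L = -9.176831 / 160 = -0.05735519
φ = arcsin(-0.05735519) = -3.288015°

-3.2880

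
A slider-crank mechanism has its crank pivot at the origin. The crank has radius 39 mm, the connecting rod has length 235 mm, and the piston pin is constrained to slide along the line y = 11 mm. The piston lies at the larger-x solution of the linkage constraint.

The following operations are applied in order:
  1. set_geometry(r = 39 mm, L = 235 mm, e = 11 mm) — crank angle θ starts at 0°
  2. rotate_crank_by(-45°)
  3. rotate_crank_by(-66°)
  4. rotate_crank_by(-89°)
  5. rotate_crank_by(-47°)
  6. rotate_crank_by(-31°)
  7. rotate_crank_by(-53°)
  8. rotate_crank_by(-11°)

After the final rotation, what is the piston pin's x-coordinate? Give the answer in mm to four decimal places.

set_geometry: r = 39 mm, L = 235 mm, e = 11 mm; θ ← 0°
rotate_crank_by(-45°): θ ← 0° -45° = -45°
rotate_crank_by(-66°): θ ← -45° -66° = -111°
rotate_crank_by(-89°): θ ← -111° -89° = -200°
rotate_crank_by(-47°): θ ← -200° -47° = -247°
rotate_crank_by(-31°): θ ← -247° -31° = -278°
rotate_crank_by(-53°): θ ← -278° -53° = -331°
rotate_crank_by(-11°): θ ← -331° -11° = -342°
crank pin P = (r cos θ, r sin θ) = (37.091204, 12.051663)
h = r sin θ − e = 12.051663 − 11 = 1.051663
x = r cos θ + √(L² − h²) = 37.091204 + √(55225.0 − 1.1060) = 37.091204 + 234.997647 = 272.088851

272.0889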